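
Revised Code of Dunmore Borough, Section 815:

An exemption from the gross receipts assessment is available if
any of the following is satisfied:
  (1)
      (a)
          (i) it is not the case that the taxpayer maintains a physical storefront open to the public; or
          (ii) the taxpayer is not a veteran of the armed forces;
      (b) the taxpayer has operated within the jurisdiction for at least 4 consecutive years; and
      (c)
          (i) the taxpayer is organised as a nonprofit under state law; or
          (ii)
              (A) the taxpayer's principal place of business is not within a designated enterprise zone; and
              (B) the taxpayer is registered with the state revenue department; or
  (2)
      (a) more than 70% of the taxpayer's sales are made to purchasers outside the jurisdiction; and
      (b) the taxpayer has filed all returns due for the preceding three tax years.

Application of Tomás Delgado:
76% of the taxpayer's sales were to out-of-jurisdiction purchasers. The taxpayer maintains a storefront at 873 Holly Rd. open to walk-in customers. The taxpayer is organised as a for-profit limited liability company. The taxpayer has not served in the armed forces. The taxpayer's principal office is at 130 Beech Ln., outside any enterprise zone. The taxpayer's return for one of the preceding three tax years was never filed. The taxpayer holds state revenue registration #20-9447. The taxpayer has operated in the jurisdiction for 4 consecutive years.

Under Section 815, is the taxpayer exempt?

Yes — exempt.

(i) not (has storefront) — not satisfied.
(ii) not (veteran) — holds.
(a) = F OR T = true.
(b) ≥ 4 yrs in jurisdiction — satisfied.
(i) nonprofit — not satisfied.
(A) not (in enterprise zone) — holds.
(B) state-registered — holds.
So (ii) is satisfied (T AND T).
So (c) is satisfied (F OR T).
(1) = T AND T AND T = true.
(a) >70% out-of-jur. sales — satisfied.
(b) returns current — fails.
(2) = T AND F = false.
Overall = T OR F = true.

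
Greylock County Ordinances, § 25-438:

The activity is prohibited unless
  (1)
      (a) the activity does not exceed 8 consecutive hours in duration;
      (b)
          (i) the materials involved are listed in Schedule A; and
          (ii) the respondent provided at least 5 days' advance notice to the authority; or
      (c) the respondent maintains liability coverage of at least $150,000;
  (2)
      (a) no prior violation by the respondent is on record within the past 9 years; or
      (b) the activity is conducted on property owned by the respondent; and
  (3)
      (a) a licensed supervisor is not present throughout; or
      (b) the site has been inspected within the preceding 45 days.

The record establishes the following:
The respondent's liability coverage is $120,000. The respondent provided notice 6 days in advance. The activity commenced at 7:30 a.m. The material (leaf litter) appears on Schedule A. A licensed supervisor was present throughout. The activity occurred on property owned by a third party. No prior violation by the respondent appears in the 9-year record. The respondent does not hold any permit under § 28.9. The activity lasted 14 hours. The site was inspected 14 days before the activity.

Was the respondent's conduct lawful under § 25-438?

Yes — lawful.

(a) ≤ 8 hrs duration — not satisfied.
(i) Schedule A material — holds.
(ii) ≥5 days' notice — met.
(b): T AND T → true.
(c) coverage ≥ $150,000 — not satisfied.
So (1) is satisfied (F OR T OR F).
(a) no prior violation — holds.
(b) own property — not met.
So (2) is satisfied (T OR F).
(a) not (supervisor present) — not met.
(b) site inspected — satisfied.
(3) = F OR T = true.
Overall = T AND T AND T = true.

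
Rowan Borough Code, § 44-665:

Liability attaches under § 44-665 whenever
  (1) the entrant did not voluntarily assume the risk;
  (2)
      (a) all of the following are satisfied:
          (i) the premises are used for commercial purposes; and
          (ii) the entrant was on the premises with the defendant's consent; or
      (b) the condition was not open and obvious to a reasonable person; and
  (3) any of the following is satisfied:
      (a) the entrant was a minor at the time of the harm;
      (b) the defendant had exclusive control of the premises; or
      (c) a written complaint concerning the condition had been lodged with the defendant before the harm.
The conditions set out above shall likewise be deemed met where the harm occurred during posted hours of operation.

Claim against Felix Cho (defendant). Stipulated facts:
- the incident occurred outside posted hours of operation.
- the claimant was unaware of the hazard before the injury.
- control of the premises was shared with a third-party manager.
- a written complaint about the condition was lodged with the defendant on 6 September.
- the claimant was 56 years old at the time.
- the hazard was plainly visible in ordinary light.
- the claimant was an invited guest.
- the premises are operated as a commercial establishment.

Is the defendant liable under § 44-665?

Yes — liable.

(1) no assumed risk — met.
(i) commercial use — holds.
(ii) consent to enter — satisfied.
So (a) is satisfied (T AND T).
(b) not open/obvious — not met.
So (2) is satisfied (T OR F).
(a) entrant a minor — not met.
(b) exclusive control — fails.
(c) complaint lodged — met.
(3) = F OR F OR T = true.
Overall: T AND T AND T → true.
Exception (during posted hours) — not satisfied.
Result: main true OR exception false → true.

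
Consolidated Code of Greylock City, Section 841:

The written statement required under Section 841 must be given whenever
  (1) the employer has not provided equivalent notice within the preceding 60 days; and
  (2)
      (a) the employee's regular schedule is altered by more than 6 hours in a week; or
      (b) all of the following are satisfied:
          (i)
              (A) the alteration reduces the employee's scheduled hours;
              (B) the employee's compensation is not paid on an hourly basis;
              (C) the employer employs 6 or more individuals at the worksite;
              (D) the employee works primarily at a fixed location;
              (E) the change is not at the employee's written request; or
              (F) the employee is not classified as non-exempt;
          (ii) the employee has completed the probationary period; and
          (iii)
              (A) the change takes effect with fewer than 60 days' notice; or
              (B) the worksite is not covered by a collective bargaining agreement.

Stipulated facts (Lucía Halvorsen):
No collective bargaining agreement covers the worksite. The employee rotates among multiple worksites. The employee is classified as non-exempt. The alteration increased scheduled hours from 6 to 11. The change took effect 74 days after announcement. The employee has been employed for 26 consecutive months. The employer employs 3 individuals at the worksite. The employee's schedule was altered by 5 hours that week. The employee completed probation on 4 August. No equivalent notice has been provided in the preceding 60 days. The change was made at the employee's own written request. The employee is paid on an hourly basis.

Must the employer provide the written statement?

No — not required.

(1) no recent notice — holds.
(a) schedule shift > 6h — not satisfied.
(A) hours reduced — not satisfied.
(B) not (hourly-paid) — not met.
(C) ≥ 6 at site — not satisfied.
(D) fixed location — not met.
(E) not employee-requested — not satisfied.
(F) not (non-exempt) — not met.
(i) = F OR F OR F OR F OR F OR F = false.
(ii) past probation — holds.
(A) < 60 days' notice — not satisfied.
(B) no CBA — holds.
(iii) = F OR T = true.
(b) = F AND T AND T = false.
(2) = F OR F = false.
Overall: T AND F → false.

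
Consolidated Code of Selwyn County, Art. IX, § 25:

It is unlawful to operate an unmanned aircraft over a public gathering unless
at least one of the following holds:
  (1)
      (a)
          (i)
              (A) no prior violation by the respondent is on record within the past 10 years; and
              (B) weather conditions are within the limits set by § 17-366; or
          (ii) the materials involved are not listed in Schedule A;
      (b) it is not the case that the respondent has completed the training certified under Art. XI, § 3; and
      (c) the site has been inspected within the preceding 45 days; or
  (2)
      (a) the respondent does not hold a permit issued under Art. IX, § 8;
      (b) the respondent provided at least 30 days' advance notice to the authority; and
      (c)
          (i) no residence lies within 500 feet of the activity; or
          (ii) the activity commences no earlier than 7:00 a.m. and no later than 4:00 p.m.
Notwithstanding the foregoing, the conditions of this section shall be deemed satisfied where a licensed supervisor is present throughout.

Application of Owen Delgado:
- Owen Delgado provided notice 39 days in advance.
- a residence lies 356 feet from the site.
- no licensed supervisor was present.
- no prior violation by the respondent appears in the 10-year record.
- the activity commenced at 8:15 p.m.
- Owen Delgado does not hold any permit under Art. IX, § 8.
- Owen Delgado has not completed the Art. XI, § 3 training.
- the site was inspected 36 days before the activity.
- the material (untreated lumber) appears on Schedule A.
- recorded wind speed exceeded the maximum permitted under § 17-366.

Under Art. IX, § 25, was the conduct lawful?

No — unlawful.

(A) no prior violation — holds.
(B) weather ok — fails.
(i): T AND F → false.
(ii) not (Schedule A material) — not satisfied.
(a): F OR F → false.
(b) not (training certified) — holds.
(c) site inspected — met.
(1) = F AND T AND T = false.
(a) not (holds permit) — met.
(b) ≥30 days' notice — satisfied.
(i) no residence in 500 ft — fails.
(ii) start within hours — not met.
(c) = F OR F = false.
(2) = T AND T AND F = false.
So Overall is not satisfied (F OR F).
Exception (supervisor present) — not satisfied.
Result: main false OR exception false → false.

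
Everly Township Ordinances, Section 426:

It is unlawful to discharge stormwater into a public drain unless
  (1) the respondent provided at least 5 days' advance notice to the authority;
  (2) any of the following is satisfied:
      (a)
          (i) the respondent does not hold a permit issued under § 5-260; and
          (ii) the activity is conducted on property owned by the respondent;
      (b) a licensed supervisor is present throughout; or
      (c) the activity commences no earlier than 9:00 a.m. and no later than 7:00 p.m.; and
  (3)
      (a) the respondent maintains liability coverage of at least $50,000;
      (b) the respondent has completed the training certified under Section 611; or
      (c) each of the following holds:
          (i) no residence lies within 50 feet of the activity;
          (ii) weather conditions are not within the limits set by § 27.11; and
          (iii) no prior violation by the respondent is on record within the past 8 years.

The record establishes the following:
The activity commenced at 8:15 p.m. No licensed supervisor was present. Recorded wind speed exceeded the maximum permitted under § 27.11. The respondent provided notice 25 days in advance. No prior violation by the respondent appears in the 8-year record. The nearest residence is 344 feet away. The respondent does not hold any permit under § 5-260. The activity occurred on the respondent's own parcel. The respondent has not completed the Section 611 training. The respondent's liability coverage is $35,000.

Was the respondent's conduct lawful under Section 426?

(1) ≥5 days' notice — satisfied.
(i) not (holds permit) — satisfied.
(ii) own property — met.
(a): T AND T → true.
(b) supervisor present — fails.
(c) start within hours — not satisfied.
(2): T OR F OR F → true.
(a) coverage ≥ $50,000 — not satisfied.
(b) training certified — not satisfied.
(i) no residence in 50 ft — holds.
(ii) not (weather ok) — holds.
(iii) no prior violation — holds.
(c) = T AND T AND T = true.
(3) = F OR F OR T = true.
Overall = T AND T AND T = true.

Yes — lawful.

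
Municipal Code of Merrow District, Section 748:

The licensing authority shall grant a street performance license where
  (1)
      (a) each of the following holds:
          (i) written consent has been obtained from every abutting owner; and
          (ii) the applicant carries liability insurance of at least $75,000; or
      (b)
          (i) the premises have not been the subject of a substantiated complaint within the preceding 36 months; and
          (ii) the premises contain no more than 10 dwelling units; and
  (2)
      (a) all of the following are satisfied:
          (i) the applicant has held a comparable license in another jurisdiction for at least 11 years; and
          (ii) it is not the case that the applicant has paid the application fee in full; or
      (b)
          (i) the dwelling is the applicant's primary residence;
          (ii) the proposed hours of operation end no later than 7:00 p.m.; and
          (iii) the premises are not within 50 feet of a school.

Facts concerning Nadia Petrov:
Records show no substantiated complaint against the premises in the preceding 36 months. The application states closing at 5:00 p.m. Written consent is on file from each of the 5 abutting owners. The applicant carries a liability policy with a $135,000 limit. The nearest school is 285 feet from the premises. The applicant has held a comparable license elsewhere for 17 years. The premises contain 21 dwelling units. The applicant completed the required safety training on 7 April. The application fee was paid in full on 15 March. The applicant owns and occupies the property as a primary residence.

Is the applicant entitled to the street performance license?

(i) all abutters consent — met.
(ii) insurance ≥ $75,000 — met.
(a): T AND T → true.
(i) no complaint in 36 mo. — holds.
(ii) ≤ 10 units — not satisfied.
So (b) is not satisfied (T AND F).
(1): T OR F → true.
(i) prior license ≥ 11 yr — met.
(ii) not (fee paid) — fails.
(a) = T AND F = false.
(i) primary residence — satisfied.
(ii) closes by 7 p.m. — met.
(iii) ≥50 ft from school — holds.
So (b) is satisfied (T AND T AND T).
(2) = F OR T = true.
So Overall is satisfied (T AND T).

Yes — granted.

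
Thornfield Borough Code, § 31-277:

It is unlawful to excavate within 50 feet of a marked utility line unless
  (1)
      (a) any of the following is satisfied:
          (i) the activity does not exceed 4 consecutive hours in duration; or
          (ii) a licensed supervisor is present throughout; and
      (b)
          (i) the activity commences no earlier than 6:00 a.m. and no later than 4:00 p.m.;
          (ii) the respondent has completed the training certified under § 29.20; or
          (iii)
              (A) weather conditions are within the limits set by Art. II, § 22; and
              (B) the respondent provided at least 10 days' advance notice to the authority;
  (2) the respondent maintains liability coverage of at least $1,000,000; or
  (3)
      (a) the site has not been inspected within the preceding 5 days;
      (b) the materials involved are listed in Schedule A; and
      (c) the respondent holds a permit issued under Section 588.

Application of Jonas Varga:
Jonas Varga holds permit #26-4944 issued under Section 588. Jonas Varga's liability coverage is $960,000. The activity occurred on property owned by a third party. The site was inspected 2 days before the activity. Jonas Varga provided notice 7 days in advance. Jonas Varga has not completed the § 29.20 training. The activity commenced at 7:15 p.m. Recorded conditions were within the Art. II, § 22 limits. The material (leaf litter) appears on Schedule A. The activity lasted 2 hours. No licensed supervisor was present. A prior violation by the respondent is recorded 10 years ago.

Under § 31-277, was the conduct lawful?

(i) ≤ 4 hrs duration — met.
(ii) supervisor present — not satisfied.
(a) = T OR F = true.
(i) start within hours — not satisfied.
(ii) training certified — not met.
(A) weather ok — satisfied.
(B) ≥10 days' notice — fails.
(iii): T AND F → false.
So (b) is not satisfied (F OR F OR F).
So (1) is not satisfied (T AND F).
(2) coverage ≥ $1,000,000 — not met.
(a) not (site inspected) — fails.
(b) Schedule A material — met.
(c) holds permit — satisfied.
So (3) is not satisfied (F AND T AND T).
So Overall is not satisfied (F OR F OR F).

No — unlawful.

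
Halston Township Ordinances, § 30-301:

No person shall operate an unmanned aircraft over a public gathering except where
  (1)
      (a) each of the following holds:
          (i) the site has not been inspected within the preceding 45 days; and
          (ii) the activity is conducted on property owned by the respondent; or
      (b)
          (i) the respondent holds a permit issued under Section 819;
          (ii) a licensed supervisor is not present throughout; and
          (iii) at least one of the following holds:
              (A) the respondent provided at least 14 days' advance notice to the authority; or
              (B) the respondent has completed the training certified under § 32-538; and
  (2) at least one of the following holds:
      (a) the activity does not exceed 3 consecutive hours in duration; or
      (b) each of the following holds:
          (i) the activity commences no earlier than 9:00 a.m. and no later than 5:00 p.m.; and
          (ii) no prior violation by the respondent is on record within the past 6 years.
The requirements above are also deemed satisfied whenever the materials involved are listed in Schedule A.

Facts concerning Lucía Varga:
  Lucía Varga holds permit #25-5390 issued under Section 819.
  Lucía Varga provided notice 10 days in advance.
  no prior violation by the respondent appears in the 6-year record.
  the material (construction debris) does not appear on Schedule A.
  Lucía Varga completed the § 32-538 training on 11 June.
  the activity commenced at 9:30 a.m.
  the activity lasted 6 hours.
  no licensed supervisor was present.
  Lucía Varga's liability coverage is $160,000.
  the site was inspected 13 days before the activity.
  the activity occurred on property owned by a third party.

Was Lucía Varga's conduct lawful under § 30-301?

Yes — lawful.

(i) not (site inspected) — not satisfied.
(ii) own property — not satisfied.
(a) = F AND F = false.
(i) holds permit — holds.
(ii) not (supervisor present) — satisfied.
(A) ≥14 days' notice — not met.
(B) training certified — holds.
So (iii) is satisfied (F OR T).
(b): T AND T AND T → true.
(1): F OR T → true.
(a) ≤ 3 hrs duration — not satisfied.
(i) start within hours — met.
(ii) no prior violation — holds.
(b): T AND T → true.
(2) = F OR T = true.
Overall: T AND T → true.
Exception (Schedule A material) — not satisfied.
Result: main true OR exception false → true.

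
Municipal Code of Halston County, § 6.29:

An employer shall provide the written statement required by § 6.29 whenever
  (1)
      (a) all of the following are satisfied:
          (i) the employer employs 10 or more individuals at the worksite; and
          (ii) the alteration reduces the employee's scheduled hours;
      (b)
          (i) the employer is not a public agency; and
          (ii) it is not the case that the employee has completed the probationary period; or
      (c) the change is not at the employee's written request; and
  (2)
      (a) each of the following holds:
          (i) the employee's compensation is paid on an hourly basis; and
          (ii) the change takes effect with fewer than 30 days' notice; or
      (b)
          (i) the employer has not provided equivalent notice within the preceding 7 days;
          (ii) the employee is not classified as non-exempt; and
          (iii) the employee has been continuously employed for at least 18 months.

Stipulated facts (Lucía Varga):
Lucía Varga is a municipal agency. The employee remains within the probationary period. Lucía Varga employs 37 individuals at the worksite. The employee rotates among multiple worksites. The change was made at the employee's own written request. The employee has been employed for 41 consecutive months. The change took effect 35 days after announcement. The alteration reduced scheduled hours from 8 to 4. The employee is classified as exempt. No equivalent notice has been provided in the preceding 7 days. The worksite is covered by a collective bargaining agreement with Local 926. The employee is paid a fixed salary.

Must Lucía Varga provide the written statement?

Yes — required.

(i) ≥ 10 at site — holds.
(ii) hours reduced — satisfied.
(a): T AND T → true.
(i) not (public agency) — fails.
(ii) not (past probation) — met.
(b): F AND T → false.
(c) not employee-requested — fails.
(1) = T OR F OR F = true.
(i) hourly-paid — fails.
(ii) < 30 days' notice — not satisfied.
(a): F AND F → false.
(i) no recent notice — holds.
(ii) not (non-exempt) — holds.
(iii) tenure ≥ 18 mo. — satisfied.
(b): T AND T AND T → true.
(2) = F OR T = true.
Overall = T AND T = true.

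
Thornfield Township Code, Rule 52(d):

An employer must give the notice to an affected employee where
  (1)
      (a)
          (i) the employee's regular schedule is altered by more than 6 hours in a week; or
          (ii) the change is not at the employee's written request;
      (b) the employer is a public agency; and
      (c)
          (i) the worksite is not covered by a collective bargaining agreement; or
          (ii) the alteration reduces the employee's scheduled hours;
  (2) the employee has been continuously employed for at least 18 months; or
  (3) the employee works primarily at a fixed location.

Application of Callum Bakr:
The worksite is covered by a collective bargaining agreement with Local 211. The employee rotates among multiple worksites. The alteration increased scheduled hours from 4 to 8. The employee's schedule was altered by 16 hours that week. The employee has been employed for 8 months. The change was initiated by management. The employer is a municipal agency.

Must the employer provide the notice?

(i) schedule shift > 6h — met.
(ii) not employee-requested — met.
(a) = T OR T = true.
(b) public agency — satisfied.
(i) no CBA — not met.
(ii) hours reduced — not satisfied.
(c) = F OR F = false.
(1): T AND T AND F → false.
(2) tenure ≥ 18 mo. — not met.
(3) fixed location — fails.
So Overall is not satisfied (F OR F OR F).

No — not required.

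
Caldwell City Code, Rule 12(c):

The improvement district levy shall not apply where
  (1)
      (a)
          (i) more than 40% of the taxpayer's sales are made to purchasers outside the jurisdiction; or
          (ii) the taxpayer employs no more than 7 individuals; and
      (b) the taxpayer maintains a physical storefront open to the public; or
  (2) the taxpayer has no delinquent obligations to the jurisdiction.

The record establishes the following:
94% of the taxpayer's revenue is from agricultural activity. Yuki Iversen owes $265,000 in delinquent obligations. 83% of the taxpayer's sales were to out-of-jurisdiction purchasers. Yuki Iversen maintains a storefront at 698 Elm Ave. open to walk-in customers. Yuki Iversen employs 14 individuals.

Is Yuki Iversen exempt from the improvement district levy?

Yes — exempt.

(i) >40% out-of-jur. sales — holds.
(ii) ≤ 7 employees — not met.
(a) = T OR F = true.
(b) has storefront — satisfied.
(1): T AND T → true.
(2) no delinquency — not met.
So Overall is satisfied (T OR F).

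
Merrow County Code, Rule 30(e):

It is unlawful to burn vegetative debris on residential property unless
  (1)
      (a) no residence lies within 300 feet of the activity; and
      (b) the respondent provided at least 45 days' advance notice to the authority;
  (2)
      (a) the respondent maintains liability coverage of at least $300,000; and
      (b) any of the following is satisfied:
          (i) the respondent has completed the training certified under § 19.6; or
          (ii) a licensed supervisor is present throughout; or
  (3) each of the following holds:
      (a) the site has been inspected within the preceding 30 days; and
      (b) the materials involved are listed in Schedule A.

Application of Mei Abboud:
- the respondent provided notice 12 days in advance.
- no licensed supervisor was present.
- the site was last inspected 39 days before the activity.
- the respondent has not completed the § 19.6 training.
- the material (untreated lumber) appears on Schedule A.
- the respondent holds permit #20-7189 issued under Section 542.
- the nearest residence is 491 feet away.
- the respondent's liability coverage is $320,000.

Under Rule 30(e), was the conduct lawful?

(a) no residence in 300 ft — holds.
(b) ≥45 days' notice — not met.
So (1) is not satisfied (T AND F).
(a) coverage ≥ $300,000 — met.
(i) training certified — not met.
(ii) supervisor present — not met.
So (b) is not satisfied (F OR F).
(2): T AND F → false.
(a) site inspected — not met.
(b) Schedule A material — satisfied.
So (3) is not satisfied (F AND T).
So Overall is not satisfied (F OR F OR F).

No — unlawful.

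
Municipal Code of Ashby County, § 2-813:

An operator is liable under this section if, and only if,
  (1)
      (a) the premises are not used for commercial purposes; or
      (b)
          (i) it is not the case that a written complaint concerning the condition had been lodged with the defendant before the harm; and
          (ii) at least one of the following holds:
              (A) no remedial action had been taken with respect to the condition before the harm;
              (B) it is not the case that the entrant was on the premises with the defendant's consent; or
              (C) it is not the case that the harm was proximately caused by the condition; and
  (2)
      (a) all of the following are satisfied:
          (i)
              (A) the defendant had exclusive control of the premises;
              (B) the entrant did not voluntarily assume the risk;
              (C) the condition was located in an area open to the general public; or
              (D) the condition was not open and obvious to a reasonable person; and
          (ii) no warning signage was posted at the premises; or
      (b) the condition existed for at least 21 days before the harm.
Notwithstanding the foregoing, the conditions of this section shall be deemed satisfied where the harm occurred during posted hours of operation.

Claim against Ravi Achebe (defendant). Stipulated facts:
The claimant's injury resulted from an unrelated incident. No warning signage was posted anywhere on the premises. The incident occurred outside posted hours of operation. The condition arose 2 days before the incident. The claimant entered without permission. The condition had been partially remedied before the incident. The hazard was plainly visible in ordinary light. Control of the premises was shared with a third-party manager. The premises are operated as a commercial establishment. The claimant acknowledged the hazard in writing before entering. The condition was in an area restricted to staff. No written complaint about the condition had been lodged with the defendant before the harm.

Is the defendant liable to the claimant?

No — not liable.

(a) not (commercial use) — not satisfied.
(i) not (complaint lodged) — met.
(A) no remedial action — not met.
(B) not (consent to enter) — satisfied.
(C) not (proximate cause) — holds.
(ii): F OR T OR T → true.
(b): T AND T → true.
(1): F OR T → true.
(A) exclusive control — not met.
(B) no assumed risk — fails.
(C) public area — not satisfied.
(D) not open/obvious — not met.
(i): F OR F OR F OR F → false.
(ii) no signage posted — met.
(a): F AND T → false.
(b) condition ≥21 days old — not met.
(2): F OR F → false.
So Overall is not satisfied (T AND F).
Exception (during posted hours) — not satisfied.
Result: main false OR exception false → false.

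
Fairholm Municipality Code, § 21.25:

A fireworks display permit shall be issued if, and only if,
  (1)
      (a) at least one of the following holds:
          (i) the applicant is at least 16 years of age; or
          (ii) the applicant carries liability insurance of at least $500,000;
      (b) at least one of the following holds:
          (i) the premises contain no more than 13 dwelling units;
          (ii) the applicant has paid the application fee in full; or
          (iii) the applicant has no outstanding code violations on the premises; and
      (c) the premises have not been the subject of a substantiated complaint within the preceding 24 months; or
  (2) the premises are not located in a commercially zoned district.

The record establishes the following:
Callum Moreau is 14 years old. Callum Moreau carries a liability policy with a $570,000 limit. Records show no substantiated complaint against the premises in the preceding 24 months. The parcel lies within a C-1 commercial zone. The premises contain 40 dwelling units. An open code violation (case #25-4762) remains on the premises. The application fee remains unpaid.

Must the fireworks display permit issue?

No — denied.

(i) age ≥ 16 — fails.
(ii) insurance ≥ $500,000 — satisfied.
(a): F OR T → true.
(i) ≤ 13 units — not met.
(ii) fee paid — not satisfied.
(iii) no code violations — not satisfied.
(b) = F OR F OR F = false.
(c) no complaint in 24 mo. — met.
So (1) is not satisfied (T AND F AND T).
(2) not (commercially zoned) — not satisfied.
Overall = F OR F = false.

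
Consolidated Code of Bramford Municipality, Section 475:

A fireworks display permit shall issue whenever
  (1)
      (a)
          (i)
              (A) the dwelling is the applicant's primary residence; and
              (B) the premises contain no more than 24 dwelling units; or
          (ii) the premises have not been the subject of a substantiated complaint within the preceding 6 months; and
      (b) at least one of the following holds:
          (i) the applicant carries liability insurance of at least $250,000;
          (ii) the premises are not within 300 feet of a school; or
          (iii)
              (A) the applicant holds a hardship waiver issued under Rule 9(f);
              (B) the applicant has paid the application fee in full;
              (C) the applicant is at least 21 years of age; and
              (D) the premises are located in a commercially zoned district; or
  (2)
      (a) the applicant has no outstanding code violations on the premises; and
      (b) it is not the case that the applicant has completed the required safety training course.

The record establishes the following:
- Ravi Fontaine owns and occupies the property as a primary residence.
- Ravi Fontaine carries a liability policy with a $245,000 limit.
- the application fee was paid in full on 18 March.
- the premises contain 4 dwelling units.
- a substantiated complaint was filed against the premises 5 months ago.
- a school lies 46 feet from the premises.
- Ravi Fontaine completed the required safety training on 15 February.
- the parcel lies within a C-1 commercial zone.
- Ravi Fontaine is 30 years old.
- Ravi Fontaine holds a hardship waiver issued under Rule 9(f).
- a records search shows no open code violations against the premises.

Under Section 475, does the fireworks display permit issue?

Yes — granted.

(A) primary residence — holds.
(B) ≤ 24 units — holds.
So (i) is satisfied (T AND T).
(ii) no complaint in 6 mo. — not satisfied.
(a) = T OR F = true.
(i) insurance ≥ $250,000 — not satisfied.
(ii) ≥300 ft from school — fails.
(A) hardship waiver — holds.
(B) fee paid — satisfied.
(C) age ≥ 21 — met.
(D) commercially zoned — holds.
(iii): T AND T AND T AND T → true.
(b): F OR F OR T → true.
(1) = T AND T = true.
(a) no code violations — holds.
(b) not (safety training) — fails.
(2) = T AND F = false.
So Overall is satisfied (T OR F).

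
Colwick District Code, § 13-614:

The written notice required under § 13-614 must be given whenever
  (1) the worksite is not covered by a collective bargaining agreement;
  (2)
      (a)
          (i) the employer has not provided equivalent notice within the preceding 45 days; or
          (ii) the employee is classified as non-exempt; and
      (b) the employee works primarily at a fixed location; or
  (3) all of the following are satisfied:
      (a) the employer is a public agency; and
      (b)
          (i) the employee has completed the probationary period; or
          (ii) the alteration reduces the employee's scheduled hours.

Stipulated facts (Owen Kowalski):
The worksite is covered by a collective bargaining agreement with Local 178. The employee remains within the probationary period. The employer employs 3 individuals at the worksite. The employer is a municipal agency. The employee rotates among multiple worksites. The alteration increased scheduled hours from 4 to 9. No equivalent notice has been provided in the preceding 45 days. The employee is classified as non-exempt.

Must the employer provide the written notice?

No — not required.

(1) no CBA — not met.
(i) no recent notice — holds.
(ii) non-exempt — satisfied.
So (a) is satisfied (T OR T).
(b) fixed location — not satisfied.
(2): T AND F → false.
(a) public agency — holds.
(i) past probation — not satisfied.
(ii) hours reduced — not satisfied.
(b) = F OR F = false.
So (3) is not satisfied (T AND F).
Overall = F OR F OR F = false.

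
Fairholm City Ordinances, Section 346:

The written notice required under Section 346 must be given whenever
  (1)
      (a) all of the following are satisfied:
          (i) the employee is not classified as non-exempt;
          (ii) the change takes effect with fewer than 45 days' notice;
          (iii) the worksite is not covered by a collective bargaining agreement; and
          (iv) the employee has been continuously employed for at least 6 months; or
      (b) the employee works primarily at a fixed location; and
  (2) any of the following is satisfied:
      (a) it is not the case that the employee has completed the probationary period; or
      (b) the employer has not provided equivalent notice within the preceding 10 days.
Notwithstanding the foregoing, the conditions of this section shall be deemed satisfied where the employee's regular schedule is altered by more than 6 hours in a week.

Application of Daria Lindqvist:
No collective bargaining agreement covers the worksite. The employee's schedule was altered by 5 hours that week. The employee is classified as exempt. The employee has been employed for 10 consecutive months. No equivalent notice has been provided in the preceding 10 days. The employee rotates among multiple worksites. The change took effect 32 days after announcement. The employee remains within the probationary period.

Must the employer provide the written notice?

Yes — required.

(i) not (non-exempt) — satisfied.
(ii) < 45 days' notice — satisfied.
(iii) no CBA — holds.
(iv) tenure ≥ 6 mo. — met.
(a) = T AND T AND T AND T = true.
(b) fixed location — not met.
So (1) is satisfied (T OR F).
(a) not (past probation) — met.
(b) no recent notice — satisfied.
So (2) is satisfied (T OR T).
So Overall is satisfied (T AND T).
Exception (schedule shift > 6h) — not satisfied.
Result: main true OR exception false → true.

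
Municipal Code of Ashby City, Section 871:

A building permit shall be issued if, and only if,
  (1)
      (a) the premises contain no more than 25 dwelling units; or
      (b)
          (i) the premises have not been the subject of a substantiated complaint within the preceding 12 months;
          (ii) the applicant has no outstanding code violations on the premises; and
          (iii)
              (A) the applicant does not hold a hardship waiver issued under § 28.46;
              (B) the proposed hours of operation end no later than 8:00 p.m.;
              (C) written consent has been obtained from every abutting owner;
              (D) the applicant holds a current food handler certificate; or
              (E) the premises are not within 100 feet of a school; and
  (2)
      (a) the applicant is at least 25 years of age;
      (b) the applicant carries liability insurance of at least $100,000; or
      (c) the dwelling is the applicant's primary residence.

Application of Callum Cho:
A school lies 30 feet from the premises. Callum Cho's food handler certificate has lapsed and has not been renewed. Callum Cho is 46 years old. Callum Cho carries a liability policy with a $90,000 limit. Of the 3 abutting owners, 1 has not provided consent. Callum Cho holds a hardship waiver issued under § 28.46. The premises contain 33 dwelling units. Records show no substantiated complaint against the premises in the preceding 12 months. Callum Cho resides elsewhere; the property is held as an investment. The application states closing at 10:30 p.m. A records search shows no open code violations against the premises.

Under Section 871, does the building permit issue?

No — denied.

(a) ≤ 25 units — not met.
(i) no complaint in 12 mo. — holds.
(ii) no code violations — met.
(A) not (hardship waiver) — not met.
(B) closes by 8 p.m. — fails.
(C) all abutters consent — not met.
(D) food handler cert. — not met.
(E) ≥100 ft from school — not met.
So (iii) is not satisfied (F OR F OR F OR F OR F).
So (b) is not satisfied (T AND T AND F).
(1): F OR F → false.
(a) age ≥ 25 — met.
(b) insurance ≥ $100,000 — not satisfied.
(c) primary residence — not met.
(2): T OR F OR F → true.
So Overall is not satisfied (F AND T).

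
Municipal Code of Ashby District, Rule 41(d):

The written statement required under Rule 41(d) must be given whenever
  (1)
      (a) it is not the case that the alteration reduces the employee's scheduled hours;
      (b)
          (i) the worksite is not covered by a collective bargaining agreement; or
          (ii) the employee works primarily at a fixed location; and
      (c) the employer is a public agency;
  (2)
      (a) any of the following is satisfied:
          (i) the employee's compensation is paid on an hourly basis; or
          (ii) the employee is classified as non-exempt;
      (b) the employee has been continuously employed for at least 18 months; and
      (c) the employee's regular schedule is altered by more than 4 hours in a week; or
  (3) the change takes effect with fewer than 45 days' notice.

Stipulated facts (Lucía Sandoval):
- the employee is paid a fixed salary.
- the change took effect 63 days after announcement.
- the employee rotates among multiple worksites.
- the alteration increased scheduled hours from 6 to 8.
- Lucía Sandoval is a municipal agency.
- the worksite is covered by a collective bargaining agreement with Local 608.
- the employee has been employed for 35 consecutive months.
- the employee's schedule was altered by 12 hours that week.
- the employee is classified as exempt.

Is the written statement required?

(a) not (hours reduced) — holds.
(i) no CBA — fails.
(ii) fixed location — not met.
So (b) is not satisfied (F OR F).
(c) public agency — holds.
So (1) is not satisfied (T AND F AND T).
(i) hourly-paid — fails.
(ii) non-exempt — not met.
(a) = F OR F = false.
(b) tenure ≥ 18 mo. — holds.
(c) schedule shift > 4h — holds.
So (2) is not satisfied (F AND T AND T).
(3) < 45 days' notice — fails.
So Overall is not satisfied (F OR F OR F).

No — not required.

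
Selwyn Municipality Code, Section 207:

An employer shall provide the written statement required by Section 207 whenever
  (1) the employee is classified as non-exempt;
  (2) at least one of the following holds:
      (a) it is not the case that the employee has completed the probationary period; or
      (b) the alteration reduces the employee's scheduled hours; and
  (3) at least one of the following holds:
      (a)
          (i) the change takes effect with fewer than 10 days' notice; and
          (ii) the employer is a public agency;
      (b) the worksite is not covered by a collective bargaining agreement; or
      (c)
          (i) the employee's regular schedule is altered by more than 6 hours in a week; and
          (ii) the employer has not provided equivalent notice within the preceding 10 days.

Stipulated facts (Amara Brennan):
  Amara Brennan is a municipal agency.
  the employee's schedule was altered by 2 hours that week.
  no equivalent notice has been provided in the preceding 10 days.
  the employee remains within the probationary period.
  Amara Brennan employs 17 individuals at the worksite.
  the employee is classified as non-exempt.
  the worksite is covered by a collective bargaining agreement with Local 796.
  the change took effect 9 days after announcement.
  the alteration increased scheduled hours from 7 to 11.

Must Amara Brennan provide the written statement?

Yes — required.

(1) non-exempt — met.
(a) not (past probation) — met.
(b) hours reduced — fails.
(2) = T OR F = true.
(i) < 10 days' notice — met.
(ii) public agency — met.
(a) = T AND T = true.
(b) no CBA — fails.
(i) schedule shift > 6h — not met.
(ii) no recent notice — met.
(c): F AND T → false.
(3): T OR F OR F → true.
Overall = T AND T AND T = true.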